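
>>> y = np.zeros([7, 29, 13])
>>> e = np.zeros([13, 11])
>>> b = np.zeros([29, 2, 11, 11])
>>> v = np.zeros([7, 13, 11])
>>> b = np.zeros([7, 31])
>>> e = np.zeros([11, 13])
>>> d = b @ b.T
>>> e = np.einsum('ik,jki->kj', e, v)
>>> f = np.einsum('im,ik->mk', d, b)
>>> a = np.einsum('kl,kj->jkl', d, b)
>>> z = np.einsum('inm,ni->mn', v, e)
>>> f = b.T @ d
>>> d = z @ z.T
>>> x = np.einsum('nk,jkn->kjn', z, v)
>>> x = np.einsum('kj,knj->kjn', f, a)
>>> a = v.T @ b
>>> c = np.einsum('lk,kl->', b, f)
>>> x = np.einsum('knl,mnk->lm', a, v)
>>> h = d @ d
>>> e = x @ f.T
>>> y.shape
(7, 29, 13)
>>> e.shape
(31, 31)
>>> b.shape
(7, 31)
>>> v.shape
(7, 13, 11)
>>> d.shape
(11, 11)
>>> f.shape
(31, 7)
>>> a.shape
(11, 13, 31)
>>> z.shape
(11, 13)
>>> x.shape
(31, 7)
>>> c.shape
()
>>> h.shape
(11, 11)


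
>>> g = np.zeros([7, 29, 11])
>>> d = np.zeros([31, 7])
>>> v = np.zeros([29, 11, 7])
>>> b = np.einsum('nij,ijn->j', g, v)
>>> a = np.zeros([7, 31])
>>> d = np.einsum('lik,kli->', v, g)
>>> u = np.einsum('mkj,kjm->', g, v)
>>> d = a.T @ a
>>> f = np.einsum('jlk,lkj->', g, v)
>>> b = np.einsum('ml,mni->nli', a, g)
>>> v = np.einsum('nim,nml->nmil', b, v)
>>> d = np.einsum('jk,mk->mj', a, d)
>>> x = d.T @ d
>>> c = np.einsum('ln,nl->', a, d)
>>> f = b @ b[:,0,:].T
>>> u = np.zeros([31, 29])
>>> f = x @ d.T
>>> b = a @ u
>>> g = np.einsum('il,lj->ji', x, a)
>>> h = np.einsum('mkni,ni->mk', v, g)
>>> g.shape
(31, 7)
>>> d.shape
(31, 7)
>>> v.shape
(29, 11, 31, 7)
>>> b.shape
(7, 29)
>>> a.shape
(7, 31)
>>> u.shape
(31, 29)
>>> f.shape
(7, 31)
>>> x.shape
(7, 7)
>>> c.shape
()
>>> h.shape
(29, 11)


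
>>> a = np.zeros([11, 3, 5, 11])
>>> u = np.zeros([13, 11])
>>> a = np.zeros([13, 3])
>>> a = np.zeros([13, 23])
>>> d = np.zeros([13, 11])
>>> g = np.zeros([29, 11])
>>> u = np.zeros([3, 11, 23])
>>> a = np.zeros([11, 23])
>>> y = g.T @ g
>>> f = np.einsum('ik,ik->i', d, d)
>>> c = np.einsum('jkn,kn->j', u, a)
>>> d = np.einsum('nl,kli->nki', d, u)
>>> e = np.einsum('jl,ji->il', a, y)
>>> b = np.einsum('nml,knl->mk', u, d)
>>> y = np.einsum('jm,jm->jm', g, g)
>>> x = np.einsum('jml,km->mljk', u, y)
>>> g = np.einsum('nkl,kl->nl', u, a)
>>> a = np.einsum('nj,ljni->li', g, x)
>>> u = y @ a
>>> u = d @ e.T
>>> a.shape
(11, 29)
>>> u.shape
(13, 3, 11)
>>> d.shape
(13, 3, 23)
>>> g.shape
(3, 23)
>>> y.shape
(29, 11)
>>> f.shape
(13,)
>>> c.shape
(3,)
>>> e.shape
(11, 23)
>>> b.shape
(11, 13)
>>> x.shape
(11, 23, 3, 29)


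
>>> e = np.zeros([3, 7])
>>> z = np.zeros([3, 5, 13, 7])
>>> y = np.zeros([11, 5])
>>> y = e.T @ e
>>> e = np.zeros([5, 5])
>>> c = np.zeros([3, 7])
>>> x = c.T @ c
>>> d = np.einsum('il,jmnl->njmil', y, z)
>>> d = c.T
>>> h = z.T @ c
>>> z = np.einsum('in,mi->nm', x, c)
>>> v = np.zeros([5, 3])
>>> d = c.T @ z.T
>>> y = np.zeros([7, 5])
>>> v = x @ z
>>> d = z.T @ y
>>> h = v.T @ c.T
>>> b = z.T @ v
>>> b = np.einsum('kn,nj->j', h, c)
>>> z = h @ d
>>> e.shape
(5, 5)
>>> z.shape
(3, 5)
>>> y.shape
(7, 5)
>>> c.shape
(3, 7)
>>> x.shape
(7, 7)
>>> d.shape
(3, 5)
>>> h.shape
(3, 3)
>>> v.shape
(7, 3)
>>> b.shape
(7,)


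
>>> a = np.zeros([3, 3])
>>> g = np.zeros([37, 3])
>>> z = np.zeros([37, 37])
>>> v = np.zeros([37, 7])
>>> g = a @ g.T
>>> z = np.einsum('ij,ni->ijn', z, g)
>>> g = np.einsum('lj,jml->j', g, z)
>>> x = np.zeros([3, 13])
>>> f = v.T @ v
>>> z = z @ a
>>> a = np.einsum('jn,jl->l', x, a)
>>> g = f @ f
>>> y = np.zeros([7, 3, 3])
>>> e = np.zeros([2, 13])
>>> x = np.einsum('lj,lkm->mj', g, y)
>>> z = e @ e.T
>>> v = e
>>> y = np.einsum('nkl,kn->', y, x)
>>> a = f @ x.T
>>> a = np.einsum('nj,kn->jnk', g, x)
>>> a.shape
(7, 7, 3)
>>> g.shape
(7, 7)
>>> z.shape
(2, 2)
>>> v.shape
(2, 13)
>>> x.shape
(3, 7)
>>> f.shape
(7, 7)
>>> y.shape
()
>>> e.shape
(2, 13)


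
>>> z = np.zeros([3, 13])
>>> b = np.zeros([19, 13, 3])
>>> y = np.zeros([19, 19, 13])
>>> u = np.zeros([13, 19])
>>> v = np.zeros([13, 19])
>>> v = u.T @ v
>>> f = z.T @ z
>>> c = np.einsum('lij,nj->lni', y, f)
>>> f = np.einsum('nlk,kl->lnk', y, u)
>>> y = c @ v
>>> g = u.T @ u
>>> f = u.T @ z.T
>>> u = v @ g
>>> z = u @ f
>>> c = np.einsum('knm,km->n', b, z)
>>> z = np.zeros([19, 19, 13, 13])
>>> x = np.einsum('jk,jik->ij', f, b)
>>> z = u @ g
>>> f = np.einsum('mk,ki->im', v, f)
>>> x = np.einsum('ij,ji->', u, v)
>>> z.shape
(19, 19)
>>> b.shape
(19, 13, 3)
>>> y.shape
(19, 13, 19)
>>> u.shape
(19, 19)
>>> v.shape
(19, 19)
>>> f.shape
(3, 19)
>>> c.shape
(13,)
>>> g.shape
(19, 19)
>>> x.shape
()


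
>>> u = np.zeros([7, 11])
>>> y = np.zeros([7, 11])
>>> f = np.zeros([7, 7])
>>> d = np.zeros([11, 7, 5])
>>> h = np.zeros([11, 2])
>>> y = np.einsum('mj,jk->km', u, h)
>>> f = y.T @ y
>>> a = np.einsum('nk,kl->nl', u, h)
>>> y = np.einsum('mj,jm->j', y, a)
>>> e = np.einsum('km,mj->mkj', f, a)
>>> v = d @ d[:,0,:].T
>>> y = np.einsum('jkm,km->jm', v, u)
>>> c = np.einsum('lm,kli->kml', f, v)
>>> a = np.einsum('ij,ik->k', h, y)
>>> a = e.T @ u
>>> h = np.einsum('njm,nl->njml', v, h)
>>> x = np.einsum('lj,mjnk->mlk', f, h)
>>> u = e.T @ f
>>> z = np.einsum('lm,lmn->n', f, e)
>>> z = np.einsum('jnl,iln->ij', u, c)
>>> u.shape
(2, 7, 7)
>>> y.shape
(11, 11)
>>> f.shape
(7, 7)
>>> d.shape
(11, 7, 5)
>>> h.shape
(11, 7, 11, 2)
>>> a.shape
(2, 7, 11)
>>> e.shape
(7, 7, 2)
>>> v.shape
(11, 7, 11)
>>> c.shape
(11, 7, 7)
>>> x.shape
(11, 7, 2)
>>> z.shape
(11, 2)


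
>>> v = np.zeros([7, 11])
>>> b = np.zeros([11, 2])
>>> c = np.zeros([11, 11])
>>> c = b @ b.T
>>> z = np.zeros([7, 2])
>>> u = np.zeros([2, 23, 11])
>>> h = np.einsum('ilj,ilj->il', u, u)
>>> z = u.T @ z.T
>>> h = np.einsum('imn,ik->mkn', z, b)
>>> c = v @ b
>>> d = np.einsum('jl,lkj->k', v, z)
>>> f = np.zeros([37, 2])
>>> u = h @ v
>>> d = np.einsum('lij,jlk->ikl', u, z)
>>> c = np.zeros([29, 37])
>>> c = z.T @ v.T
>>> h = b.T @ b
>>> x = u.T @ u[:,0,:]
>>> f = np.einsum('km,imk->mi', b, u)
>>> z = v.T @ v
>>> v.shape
(7, 11)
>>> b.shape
(11, 2)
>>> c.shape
(7, 23, 7)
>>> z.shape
(11, 11)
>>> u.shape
(23, 2, 11)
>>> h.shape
(2, 2)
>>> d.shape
(2, 7, 23)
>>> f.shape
(2, 23)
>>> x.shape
(11, 2, 11)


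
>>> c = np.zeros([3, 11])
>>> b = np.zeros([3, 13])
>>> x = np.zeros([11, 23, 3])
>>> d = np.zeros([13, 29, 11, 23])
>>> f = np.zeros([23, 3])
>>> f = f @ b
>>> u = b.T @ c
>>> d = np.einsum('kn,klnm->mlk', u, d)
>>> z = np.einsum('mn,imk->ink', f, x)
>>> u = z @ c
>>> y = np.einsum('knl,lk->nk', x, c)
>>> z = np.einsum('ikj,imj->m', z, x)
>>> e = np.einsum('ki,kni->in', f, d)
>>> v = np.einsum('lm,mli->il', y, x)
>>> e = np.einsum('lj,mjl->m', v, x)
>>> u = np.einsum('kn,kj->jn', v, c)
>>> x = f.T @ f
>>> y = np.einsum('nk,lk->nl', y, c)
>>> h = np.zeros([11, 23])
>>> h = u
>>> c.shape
(3, 11)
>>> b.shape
(3, 13)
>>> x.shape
(13, 13)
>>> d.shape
(23, 29, 13)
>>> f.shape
(23, 13)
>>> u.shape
(11, 23)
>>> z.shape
(23,)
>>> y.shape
(23, 3)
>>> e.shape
(11,)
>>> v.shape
(3, 23)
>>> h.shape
(11, 23)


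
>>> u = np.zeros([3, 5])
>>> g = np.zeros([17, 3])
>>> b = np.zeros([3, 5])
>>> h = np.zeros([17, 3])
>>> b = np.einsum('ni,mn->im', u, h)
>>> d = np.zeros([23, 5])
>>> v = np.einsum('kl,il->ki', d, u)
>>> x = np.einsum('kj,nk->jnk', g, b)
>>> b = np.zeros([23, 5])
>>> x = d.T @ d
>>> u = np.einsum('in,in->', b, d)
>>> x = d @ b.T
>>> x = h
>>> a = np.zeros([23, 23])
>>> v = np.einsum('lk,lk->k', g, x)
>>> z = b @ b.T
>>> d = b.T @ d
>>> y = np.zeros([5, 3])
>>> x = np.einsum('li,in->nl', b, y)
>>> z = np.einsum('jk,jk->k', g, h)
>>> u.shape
()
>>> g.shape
(17, 3)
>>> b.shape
(23, 5)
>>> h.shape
(17, 3)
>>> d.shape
(5, 5)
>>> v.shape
(3,)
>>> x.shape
(3, 23)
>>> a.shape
(23, 23)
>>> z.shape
(3,)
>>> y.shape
(5, 3)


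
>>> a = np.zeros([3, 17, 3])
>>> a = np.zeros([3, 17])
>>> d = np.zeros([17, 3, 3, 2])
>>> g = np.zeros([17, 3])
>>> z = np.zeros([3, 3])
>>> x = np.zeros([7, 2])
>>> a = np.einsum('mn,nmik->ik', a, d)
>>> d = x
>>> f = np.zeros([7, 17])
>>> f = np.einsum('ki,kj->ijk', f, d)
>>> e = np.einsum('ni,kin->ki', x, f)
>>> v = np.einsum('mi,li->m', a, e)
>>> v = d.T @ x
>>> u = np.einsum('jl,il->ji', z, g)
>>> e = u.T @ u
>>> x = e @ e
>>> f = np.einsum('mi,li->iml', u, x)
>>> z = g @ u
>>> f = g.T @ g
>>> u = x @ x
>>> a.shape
(3, 2)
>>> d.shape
(7, 2)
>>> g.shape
(17, 3)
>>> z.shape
(17, 17)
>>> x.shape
(17, 17)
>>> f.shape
(3, 3)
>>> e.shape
(17, 17)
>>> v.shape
(2, 2)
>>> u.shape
(17, 17)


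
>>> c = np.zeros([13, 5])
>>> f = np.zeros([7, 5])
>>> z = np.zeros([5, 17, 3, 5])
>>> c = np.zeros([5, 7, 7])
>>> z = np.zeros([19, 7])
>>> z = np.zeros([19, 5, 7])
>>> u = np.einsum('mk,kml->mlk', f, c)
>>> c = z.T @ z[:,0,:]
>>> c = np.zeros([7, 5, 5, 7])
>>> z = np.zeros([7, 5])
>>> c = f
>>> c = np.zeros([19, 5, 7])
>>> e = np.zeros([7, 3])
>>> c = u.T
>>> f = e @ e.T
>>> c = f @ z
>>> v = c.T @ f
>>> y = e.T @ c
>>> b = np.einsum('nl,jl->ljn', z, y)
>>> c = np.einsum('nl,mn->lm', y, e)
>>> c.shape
(5, 7)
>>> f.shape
(7, 7)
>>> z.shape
(7, 5)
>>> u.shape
(7, 7, 5)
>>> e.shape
(7, 3)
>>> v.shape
(5, 7)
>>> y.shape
(3, 5)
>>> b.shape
(5, 3, 7)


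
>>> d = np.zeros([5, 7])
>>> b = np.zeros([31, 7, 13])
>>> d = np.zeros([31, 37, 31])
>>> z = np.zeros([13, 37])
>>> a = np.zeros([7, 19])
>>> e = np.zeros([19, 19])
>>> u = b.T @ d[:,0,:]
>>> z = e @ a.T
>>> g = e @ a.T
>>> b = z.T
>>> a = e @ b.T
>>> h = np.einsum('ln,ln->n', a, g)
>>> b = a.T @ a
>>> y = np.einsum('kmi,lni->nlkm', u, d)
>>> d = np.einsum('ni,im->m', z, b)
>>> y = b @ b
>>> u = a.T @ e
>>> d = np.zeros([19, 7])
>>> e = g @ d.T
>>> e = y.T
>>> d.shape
(19, 7)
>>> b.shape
(7, 7)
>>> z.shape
(19, 7)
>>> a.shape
(19, 7)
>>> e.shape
(7, 7)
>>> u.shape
(7, 19)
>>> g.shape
(19, 7)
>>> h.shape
(7,)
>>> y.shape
(7, 7)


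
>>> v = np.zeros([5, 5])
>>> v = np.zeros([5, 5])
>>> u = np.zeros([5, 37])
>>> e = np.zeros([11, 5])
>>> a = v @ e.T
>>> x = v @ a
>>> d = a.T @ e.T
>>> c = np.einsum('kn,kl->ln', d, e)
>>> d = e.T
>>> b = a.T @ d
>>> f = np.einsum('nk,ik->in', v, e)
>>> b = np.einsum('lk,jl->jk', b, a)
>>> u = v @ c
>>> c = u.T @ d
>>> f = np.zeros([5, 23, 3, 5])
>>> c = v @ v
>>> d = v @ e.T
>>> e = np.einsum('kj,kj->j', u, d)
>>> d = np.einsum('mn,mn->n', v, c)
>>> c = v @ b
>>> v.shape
(5, 5)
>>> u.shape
(5, 11)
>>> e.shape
(11,)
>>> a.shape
(5, 11)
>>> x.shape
(5, 11)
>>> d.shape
(5,)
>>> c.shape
(5, 11)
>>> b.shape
(5, 11)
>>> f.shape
(5, 23, 3, 5)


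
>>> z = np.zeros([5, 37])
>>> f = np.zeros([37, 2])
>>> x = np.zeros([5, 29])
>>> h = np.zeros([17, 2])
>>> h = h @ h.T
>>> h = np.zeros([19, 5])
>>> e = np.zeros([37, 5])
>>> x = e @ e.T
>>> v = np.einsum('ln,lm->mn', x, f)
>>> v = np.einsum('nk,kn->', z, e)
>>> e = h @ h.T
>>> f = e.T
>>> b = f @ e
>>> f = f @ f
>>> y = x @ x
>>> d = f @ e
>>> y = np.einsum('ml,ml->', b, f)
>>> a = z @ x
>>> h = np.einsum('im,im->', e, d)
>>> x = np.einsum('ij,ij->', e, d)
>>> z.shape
(5, 37)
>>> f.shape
(19, 19)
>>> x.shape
()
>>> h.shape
()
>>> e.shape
(19, 19)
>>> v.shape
()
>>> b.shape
(19, 19)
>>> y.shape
()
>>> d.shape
(19, 19)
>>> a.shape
(5, 37)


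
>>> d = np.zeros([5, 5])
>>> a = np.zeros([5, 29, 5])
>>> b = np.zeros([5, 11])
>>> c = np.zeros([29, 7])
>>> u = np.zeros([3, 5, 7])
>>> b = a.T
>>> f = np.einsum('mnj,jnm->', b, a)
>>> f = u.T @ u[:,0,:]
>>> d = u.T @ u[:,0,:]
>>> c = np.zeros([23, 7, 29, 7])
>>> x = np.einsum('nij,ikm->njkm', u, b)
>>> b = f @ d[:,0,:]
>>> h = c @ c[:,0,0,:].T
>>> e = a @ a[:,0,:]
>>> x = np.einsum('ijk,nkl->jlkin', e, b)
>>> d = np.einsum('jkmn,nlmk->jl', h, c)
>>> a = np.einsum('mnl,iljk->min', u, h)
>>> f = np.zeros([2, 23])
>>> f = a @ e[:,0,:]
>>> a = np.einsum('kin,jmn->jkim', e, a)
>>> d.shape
(23, 7)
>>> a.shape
(3, 5, 29, 23)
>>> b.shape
(7, 5, 7)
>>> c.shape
(23, 7, 29, 7)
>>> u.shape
(3, 5, 7)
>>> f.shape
(3, 23, 5)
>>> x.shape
(29, 7, 5, 5, 7)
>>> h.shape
(23, 7, 29, 23)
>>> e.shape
(5, 29, 5)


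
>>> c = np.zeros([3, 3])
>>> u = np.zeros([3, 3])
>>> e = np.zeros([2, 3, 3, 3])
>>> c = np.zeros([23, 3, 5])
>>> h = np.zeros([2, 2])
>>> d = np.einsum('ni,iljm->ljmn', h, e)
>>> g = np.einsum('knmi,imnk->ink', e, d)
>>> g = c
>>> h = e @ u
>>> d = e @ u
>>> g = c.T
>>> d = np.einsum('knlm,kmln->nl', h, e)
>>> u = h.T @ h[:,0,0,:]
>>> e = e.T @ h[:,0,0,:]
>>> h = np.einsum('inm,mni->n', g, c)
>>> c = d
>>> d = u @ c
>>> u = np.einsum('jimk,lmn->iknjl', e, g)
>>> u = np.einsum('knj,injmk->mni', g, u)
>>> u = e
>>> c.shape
(3, 3)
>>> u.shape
(3, 3, 3, 3)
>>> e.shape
(3, 3, 3, 3)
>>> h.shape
(3,)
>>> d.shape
(3, 3, 3, 3)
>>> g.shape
(5, 3, 23)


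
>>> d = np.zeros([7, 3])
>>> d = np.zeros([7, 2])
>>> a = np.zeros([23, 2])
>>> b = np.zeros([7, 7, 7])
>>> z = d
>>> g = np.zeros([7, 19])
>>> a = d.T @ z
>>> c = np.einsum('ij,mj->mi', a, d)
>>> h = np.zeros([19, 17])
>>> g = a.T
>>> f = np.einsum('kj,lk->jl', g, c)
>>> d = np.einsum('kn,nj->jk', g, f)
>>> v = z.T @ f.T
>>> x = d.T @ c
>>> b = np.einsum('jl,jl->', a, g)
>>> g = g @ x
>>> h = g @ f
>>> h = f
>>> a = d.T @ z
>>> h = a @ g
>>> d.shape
(7, 2)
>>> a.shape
(2, 2)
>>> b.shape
()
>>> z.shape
(7, 2)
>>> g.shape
(2, 2)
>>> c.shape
(7, 2)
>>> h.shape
(2, 2)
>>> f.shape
(2, 7)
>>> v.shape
(2, 2)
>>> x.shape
(2, 2)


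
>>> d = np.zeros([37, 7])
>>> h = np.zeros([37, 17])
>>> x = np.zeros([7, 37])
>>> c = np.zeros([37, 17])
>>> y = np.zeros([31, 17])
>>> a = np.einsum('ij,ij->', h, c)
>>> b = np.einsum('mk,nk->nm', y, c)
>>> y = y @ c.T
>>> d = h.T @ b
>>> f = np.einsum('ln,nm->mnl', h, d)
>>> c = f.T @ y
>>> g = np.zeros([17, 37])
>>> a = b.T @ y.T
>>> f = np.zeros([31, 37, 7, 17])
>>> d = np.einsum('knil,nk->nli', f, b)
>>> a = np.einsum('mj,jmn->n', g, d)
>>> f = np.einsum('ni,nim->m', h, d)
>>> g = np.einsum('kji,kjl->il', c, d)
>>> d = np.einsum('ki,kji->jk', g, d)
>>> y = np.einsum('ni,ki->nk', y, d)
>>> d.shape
(17, 37)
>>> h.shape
(37, 17)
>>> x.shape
(7, 37)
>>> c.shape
(37, 17, 37)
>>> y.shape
(31, 17)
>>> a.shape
(7,)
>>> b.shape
(37, 31)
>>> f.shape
(7,)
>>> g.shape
(37, 7)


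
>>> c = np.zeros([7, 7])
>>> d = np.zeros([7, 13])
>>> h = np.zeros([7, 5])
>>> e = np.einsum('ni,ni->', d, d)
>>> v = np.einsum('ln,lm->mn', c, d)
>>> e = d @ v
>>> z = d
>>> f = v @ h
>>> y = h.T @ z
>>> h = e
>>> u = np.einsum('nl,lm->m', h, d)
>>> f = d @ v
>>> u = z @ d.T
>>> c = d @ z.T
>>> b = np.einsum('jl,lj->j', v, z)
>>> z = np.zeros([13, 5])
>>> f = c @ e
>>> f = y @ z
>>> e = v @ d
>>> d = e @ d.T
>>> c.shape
(7, 7)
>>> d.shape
(13, 7)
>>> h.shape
(7, 7)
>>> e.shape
(13, 13)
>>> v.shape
(13, 7)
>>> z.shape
(13, 5)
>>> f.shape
(5, 5)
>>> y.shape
(5, 13)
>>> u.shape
(7, 7)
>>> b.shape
(13,)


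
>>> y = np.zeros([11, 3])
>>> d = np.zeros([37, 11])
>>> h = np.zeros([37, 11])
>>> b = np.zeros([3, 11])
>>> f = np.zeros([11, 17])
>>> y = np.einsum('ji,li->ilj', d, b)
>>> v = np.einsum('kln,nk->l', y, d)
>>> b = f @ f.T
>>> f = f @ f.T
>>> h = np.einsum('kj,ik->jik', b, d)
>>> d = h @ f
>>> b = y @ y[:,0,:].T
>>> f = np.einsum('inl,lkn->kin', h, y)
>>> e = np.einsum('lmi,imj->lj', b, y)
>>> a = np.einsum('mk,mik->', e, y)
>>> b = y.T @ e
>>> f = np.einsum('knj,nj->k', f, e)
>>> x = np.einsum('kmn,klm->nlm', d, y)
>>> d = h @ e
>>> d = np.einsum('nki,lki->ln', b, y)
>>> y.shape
(11, 3, 37)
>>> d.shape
(11, 37)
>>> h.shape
(11, 37, 11)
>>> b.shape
(37, 3, 37)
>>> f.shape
(3,)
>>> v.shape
(3,)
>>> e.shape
(11, 37)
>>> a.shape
()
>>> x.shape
(11, 3, 37)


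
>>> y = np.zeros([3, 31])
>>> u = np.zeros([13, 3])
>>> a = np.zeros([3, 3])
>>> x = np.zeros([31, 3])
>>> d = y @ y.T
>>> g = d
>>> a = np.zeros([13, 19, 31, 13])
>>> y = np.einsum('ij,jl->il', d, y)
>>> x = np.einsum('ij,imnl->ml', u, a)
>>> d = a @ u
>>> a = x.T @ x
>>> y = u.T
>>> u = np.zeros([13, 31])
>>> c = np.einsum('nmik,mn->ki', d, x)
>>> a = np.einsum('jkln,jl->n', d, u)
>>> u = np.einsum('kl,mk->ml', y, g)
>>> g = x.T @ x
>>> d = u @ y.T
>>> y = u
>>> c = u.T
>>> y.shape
(3, 13)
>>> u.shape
(3, 13)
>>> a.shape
(3,)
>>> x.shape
(19, 13)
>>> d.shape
(3, 3)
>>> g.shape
(13, 13)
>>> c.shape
(13, 3)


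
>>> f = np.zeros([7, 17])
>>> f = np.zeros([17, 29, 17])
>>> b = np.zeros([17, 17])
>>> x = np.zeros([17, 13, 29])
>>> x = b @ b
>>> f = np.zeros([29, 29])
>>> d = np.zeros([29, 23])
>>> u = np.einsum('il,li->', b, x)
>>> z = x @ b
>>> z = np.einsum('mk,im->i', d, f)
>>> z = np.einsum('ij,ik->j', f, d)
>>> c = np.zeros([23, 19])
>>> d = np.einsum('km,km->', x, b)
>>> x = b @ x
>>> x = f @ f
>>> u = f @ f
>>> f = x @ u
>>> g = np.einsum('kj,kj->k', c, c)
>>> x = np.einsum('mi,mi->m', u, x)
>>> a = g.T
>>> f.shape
(29, 29)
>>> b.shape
(17, 17)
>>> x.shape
(29,)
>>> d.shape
()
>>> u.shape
(29, 29)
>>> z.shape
(29,)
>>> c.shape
(23, 19)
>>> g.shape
(23,)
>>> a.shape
(23,)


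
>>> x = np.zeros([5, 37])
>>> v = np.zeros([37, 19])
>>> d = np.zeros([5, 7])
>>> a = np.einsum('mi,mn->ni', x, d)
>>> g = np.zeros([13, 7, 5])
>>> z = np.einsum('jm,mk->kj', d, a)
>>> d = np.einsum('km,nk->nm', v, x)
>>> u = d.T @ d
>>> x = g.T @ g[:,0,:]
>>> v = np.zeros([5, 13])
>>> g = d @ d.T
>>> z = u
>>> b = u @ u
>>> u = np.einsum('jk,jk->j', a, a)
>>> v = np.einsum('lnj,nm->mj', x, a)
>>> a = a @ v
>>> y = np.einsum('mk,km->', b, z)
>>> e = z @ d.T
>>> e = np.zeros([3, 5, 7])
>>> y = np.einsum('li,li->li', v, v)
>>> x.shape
(5, 7, 5)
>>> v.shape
(37, 5)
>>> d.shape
(5, 19)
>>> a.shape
(7, 5)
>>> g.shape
(5, 5)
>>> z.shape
(19, 19)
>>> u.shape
(7,)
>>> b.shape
(19, 19)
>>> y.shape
(37, 5)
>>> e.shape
(3, 5, 7)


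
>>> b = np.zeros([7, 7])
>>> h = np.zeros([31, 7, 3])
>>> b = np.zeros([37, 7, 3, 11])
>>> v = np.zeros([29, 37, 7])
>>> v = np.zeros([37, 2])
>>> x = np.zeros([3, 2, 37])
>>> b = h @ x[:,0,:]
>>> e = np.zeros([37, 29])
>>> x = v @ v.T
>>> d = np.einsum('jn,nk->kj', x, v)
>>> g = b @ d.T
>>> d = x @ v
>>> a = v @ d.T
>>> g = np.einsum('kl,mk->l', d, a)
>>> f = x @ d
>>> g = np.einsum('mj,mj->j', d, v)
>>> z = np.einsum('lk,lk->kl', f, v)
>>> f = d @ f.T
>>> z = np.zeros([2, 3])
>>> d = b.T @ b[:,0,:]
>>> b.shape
(31, 7, 37)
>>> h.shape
(31, 7, 3)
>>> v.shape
(37, 2)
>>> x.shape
(37, 37)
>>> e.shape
(37, 29)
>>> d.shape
(37, 7, 37)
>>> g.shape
(2,)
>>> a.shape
(37, 37)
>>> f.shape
(37, 37)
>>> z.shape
(2, 3)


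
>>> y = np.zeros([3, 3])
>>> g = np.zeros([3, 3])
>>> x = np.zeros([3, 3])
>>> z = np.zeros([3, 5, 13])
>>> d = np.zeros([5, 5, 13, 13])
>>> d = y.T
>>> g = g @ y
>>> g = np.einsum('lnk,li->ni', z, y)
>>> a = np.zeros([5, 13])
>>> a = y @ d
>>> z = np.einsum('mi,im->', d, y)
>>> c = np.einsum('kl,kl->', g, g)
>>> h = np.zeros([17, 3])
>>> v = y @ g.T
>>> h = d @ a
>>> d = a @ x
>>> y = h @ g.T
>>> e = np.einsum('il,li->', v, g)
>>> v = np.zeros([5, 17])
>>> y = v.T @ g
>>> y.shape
(17, 3)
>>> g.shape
(5, 3)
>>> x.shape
(3, 3)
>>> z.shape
()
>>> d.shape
(3, 3)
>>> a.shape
(3, 3)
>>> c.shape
()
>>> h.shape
(3, 3)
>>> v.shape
(5, 17)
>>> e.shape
()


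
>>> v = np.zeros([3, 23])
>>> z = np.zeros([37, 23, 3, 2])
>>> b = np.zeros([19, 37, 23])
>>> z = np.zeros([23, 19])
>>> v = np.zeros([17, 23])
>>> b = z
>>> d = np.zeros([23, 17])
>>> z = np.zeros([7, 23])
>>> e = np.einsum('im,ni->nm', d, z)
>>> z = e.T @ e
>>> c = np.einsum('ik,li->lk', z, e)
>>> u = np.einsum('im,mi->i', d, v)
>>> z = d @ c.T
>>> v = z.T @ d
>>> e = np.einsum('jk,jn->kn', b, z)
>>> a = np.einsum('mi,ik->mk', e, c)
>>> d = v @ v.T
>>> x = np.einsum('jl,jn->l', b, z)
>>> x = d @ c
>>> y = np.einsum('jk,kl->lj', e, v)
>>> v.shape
(7, 17)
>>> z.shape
(23, 7)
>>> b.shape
(23, 19)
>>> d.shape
(7, 7)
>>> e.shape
(19, 7)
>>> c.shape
(7, 17)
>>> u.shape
(23,)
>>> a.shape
(19, 17)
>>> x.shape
(7, 17)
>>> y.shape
(17, 19)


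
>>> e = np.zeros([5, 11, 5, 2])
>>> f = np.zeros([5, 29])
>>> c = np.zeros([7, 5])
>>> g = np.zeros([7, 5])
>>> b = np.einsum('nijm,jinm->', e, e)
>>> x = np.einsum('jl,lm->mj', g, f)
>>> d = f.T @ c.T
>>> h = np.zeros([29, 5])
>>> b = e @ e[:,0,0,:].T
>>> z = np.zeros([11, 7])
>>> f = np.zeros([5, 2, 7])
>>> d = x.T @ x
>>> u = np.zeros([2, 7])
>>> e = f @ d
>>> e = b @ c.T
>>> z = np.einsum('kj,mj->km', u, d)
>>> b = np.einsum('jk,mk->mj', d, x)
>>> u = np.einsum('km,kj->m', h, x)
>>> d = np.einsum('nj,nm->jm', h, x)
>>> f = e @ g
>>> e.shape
(5, 11, 5, 7)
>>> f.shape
(5, 11, 5, 5)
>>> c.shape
(7, 5)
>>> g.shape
(7, 5)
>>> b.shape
(29, 7)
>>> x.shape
(29, 7)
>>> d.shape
(5, 7)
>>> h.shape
(29, 5)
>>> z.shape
(2, 7)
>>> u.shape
(5,)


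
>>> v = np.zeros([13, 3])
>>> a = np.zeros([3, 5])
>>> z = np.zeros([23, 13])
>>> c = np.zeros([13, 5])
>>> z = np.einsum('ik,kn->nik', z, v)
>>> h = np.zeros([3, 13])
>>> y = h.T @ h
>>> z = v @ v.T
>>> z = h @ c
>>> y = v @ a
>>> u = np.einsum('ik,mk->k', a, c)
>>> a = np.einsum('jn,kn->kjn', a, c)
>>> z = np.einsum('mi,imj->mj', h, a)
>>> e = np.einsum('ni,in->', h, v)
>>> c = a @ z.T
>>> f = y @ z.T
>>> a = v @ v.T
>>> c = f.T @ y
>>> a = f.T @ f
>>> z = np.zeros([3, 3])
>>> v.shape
(13, 3)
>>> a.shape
(3, 3)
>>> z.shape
(3, 3)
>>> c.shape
(3, 5)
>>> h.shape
(3, 13)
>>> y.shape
(13, 5)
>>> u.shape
(5,)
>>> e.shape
()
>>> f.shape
(13, 3)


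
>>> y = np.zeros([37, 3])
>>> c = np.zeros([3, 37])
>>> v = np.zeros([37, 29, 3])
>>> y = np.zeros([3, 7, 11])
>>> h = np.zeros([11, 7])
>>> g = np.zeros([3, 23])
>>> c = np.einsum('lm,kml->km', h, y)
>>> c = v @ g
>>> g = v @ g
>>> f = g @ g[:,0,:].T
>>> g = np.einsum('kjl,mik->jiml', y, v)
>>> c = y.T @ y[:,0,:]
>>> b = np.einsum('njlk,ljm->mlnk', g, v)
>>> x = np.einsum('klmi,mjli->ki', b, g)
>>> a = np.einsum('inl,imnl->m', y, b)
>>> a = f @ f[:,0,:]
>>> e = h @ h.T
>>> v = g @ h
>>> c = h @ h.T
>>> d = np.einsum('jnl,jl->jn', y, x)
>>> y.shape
(3, 7, 11)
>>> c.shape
(11, 11)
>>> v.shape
(7, 29, 37, 7)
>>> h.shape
(11, 7)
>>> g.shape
(7, 29, 37, 11)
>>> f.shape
(37, 29, 37)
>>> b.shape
(3, 37, 7, 11)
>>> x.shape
(3, 11)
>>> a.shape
(37, 29, 37)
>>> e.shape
(11, 11)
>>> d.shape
(3, 7)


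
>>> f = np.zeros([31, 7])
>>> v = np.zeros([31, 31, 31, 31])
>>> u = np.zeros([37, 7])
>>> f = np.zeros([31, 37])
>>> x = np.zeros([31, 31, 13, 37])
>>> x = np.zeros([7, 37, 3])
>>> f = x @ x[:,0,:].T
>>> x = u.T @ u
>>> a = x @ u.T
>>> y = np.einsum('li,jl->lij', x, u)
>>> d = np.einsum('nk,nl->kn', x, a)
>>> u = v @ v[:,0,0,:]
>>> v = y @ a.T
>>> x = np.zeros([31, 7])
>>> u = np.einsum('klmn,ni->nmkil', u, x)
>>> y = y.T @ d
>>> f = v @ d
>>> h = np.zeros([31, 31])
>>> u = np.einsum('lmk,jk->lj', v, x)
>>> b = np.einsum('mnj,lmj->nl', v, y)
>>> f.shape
(7, 7, 7)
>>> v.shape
(7, 7, 7)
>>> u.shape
(7, 31)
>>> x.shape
(31, 7)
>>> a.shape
(7, 37)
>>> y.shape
(37, 7, 7)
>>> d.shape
(7, 7)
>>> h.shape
(31, 31)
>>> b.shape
(7, 37)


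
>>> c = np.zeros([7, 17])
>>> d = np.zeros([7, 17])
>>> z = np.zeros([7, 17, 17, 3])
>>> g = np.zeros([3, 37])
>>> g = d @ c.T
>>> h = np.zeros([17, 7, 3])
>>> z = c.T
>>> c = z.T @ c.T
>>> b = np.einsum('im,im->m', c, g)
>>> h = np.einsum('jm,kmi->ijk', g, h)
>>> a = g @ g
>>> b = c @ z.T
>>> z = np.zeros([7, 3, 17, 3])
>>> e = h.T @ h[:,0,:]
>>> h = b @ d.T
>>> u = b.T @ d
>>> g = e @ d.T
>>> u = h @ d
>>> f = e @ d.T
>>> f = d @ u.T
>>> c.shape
(7, 7)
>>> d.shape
(7, 17)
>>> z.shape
(7, 3, 17, 3)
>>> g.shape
(17, 7, 7)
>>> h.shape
(7, 7)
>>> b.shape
(7, 17)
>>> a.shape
(7, 7)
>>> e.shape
(17, 7, 17)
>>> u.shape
(7, 17)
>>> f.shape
(7, 7)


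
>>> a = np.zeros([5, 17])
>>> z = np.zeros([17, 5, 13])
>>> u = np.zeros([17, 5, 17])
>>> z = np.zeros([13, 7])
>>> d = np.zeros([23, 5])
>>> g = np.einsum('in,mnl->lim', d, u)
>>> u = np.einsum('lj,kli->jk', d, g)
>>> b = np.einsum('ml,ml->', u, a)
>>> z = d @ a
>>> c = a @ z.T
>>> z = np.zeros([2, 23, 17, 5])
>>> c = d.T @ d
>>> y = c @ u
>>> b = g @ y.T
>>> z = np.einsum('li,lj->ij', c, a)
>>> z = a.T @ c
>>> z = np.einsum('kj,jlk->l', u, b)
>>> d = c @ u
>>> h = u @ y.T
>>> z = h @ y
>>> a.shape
(5, 17)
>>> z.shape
(5, 17)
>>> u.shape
(5, 17)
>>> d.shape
(5, 17)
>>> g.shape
(17, 23, 17)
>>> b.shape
(17, 23, 5)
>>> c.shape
(5, 5)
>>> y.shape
(5, 17)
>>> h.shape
(5, 5)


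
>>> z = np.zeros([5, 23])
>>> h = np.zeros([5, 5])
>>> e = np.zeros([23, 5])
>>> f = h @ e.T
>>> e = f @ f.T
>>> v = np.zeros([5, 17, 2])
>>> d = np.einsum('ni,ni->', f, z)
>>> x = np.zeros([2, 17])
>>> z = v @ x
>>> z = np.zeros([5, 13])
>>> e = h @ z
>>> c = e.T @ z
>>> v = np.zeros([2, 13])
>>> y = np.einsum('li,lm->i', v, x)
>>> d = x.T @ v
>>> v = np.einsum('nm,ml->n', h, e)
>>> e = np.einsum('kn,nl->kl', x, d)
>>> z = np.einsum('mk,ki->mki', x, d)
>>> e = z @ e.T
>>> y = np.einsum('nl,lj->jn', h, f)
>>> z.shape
(2, 17, 13)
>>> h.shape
(5, 5)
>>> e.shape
(2, 17, 2)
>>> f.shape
(5, 23)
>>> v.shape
(5,)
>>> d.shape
(17, 13)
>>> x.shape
(2, 17)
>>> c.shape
(13, 13)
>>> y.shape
(23, 5)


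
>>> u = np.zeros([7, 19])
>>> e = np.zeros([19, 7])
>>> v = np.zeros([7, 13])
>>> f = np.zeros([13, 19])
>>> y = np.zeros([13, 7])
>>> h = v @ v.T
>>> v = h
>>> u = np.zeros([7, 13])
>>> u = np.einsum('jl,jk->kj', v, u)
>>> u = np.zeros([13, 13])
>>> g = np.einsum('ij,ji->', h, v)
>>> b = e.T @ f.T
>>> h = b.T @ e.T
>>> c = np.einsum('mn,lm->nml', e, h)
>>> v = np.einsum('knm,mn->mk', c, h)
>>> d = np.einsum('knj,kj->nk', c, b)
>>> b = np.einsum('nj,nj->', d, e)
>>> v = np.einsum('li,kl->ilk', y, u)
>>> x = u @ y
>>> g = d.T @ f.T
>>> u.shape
(13, 13)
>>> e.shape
(19, 7)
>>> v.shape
(7, 13, 13)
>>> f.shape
(13, 19)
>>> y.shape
(13, 7)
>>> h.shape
(13, 19)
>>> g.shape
(7, 13)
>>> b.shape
()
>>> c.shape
(7, 19, 13)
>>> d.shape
(19, 7)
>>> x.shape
(13, 7)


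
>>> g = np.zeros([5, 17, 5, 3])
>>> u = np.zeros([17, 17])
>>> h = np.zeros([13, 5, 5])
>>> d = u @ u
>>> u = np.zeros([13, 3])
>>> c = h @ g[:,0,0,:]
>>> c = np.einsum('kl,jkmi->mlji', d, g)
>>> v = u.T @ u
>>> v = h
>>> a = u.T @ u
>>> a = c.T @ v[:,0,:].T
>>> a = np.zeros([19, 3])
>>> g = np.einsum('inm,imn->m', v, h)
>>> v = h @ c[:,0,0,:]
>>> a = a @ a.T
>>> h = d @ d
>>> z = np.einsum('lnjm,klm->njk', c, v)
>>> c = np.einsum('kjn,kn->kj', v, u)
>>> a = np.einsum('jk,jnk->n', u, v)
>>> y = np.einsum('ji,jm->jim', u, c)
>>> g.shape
(5,)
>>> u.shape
(13, 3)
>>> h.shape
(17, 17)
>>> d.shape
(17, 17)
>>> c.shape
(13, 5)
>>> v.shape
(13, 5, 3)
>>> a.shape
(5,)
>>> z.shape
(17, 5, 13)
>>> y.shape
(13, 3, 5)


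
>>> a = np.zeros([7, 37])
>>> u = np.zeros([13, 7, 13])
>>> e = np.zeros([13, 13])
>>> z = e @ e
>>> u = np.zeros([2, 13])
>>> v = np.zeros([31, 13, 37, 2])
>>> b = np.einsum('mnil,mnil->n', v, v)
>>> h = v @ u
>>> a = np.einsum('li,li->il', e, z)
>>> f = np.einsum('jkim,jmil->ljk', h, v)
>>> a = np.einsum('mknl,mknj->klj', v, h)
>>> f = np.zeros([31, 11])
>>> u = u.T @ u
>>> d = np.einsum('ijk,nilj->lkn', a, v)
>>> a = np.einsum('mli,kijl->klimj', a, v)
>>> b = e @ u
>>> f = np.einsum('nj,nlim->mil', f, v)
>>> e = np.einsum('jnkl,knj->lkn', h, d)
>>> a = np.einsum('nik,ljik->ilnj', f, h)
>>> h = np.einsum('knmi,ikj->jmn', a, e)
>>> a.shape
(37, 31, 2, 13)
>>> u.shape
(13, 13)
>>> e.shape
(13, 37, 13)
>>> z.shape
(13, 13)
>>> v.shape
(31, 13, 37, 2)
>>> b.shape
(13, 13)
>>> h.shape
(13, 2, 31)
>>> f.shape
(2, 37, 13)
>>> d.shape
(37, 13, 31)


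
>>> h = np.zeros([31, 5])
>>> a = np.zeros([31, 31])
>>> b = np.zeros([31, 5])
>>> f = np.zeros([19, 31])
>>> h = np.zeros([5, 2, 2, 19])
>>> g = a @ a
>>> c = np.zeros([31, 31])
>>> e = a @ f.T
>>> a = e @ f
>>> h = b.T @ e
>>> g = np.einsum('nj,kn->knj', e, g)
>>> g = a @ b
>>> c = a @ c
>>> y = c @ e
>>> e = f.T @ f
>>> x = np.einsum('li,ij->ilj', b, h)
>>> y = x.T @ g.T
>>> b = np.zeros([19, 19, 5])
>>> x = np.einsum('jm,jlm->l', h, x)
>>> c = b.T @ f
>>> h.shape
(5, 19)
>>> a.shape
(31, 31)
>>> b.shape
(19, 19, 5)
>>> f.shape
(19, 31)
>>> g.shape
(31, 5)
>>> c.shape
(5, 19, 31)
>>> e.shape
(31, 31)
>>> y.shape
(19, 31, 31)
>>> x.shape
(31,)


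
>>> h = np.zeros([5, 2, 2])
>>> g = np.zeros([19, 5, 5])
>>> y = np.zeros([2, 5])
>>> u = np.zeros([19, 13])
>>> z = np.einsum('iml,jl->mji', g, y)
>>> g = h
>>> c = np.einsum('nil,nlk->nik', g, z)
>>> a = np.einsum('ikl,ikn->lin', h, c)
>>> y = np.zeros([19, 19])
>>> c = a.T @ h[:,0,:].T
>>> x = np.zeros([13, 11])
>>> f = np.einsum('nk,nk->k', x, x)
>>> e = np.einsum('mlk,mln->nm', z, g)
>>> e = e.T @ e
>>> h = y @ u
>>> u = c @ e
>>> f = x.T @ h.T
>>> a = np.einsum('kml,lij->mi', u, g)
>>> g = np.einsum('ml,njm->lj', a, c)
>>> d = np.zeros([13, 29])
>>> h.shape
(19, 13)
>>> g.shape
(2, 5)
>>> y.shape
(19, 19)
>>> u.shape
(19, 5, 5)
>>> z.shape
(5, 2, 19)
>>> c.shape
(19, 5, 5)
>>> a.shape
(5, 2)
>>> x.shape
(13, 11)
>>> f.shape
(11, 19)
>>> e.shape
(5, 5)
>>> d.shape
(13, 29)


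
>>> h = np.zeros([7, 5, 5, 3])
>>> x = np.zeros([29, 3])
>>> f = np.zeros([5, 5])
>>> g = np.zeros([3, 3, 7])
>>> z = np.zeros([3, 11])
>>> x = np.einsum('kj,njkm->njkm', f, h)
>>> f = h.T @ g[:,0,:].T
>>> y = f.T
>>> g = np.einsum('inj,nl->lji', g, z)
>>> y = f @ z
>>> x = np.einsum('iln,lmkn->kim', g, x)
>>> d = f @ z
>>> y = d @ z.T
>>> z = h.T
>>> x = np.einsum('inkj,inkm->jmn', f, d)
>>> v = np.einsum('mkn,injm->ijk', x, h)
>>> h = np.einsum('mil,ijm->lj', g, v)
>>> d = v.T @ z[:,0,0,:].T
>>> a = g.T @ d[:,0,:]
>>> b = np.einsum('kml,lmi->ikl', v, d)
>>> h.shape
(3, 5)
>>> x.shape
(3, 11, 5)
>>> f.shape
(3, 5, 5, 3)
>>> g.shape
(11, 7, 3)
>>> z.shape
(3, 5, 5, 7)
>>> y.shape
(3, 5, 5, 3)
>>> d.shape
(11, 5, 3)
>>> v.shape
(7, 5, 11)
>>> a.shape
(3, 7, 3)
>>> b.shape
(3, 7, 11)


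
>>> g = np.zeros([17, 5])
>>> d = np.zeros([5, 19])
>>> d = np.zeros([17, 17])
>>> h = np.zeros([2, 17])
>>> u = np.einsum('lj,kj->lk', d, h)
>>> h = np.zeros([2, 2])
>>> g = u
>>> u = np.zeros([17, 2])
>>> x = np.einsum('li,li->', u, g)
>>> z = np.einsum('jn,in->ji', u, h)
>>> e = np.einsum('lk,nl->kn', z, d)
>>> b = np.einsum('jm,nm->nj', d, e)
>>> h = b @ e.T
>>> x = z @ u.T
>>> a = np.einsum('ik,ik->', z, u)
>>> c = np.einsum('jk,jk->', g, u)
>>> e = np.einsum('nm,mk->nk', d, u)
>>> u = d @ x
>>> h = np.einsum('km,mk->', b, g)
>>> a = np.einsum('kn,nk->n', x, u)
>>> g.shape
(17, 2)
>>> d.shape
(17, 17)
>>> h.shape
()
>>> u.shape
(17, 17)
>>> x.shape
(17, 17)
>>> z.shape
(17, 2)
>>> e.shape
(17, 2)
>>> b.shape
(2, 17)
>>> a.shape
(17,)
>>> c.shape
()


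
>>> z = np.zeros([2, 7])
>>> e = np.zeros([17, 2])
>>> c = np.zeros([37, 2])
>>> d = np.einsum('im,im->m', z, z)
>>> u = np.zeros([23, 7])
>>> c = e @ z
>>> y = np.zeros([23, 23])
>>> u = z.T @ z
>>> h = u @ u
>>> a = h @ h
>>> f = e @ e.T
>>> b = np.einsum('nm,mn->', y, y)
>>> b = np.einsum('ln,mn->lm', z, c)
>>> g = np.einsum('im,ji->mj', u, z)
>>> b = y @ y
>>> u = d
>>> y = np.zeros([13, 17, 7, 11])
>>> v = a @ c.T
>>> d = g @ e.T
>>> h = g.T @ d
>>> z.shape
(2, 7)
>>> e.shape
(17, 2)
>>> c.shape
(17, 7)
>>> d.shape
(7, 17)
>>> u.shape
(7,)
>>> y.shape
(13, 17, 7, 11)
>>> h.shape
(2, 17)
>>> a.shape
(7, 7)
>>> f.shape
(17, 17)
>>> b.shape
(23, 23)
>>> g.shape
(7, 2)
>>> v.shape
(7, 17)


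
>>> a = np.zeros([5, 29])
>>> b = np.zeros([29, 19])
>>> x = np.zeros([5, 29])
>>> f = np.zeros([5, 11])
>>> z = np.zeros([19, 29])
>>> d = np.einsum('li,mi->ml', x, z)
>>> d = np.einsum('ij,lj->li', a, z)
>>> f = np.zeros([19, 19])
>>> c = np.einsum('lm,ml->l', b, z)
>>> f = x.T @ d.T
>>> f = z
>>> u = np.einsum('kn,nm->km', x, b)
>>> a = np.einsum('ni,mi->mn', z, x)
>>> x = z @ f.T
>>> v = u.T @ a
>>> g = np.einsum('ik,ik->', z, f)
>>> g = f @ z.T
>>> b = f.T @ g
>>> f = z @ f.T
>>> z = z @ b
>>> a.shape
(5, 19)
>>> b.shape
(29, 19)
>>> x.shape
(19, 19)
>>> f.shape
(19, 19)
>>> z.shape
(19, 19)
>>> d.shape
(19, 5)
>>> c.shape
(29,)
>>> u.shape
(5, 19)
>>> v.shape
(19, 19)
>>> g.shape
(19, 19)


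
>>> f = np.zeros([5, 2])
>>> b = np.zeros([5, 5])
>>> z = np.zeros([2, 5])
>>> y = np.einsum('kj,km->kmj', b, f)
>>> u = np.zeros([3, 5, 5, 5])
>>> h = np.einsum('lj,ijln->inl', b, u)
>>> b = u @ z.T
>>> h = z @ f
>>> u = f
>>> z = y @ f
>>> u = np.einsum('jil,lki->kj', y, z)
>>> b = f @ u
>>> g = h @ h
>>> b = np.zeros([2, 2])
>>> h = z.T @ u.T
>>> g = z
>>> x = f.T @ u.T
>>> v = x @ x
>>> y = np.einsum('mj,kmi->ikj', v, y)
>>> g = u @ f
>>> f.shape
(5, 2)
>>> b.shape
(2, 2)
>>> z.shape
(5, 2, 2)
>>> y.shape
(5, 5, 2)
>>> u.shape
(2, 5)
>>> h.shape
(2, 2, 2)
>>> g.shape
(2, 2)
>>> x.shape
(2, 2)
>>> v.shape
(2, 2)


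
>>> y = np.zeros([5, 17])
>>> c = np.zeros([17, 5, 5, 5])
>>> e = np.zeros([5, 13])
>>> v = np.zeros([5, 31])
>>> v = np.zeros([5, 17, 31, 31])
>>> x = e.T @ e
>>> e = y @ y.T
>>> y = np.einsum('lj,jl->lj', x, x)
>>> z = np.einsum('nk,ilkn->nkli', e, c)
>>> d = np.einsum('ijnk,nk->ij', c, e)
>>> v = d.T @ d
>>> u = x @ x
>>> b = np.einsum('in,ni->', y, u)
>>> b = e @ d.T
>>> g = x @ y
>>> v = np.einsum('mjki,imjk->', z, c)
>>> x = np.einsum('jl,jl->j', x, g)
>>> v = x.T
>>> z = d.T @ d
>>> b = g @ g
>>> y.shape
(13, 13)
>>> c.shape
(17, 5, 5, 5)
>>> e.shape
(5, 5)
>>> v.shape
(13,)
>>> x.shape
(13,)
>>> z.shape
(5, 5)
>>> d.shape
(17, 5)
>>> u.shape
(13, 13)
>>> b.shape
(13, 13)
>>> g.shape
(13, 13)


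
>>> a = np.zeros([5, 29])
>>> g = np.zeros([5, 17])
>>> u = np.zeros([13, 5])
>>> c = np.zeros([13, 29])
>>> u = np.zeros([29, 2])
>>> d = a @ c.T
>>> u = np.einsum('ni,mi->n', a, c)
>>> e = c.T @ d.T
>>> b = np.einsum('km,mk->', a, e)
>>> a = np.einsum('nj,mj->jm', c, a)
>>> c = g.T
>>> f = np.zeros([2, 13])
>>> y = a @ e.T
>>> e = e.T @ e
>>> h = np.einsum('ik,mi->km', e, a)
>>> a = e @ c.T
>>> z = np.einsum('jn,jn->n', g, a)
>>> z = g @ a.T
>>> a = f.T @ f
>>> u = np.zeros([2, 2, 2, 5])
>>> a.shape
(13, 13)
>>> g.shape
(5, 17)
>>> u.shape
(2, 2, 2, 5)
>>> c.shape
(17, 5)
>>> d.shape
(5, 13)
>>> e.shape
(5, 5)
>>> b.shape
()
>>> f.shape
(2, 13)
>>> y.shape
(29, 29)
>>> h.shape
(5, 29)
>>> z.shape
(5, 5)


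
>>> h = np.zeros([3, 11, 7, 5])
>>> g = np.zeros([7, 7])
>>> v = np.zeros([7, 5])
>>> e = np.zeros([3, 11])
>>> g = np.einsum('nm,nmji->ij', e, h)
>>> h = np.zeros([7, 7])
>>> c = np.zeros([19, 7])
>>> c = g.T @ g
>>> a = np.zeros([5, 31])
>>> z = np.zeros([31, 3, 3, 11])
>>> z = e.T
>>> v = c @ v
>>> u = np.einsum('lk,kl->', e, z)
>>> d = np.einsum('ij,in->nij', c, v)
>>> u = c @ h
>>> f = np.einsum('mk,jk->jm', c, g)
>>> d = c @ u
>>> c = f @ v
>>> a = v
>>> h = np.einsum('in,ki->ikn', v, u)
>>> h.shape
(7, 7, 5)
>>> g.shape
(5, 7)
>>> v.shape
(7, 5)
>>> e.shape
(3, 11)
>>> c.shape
(5, 5)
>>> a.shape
(7, 5)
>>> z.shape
(11, 3)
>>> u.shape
(7, 7)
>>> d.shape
(7, 7)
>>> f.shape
(5, 7)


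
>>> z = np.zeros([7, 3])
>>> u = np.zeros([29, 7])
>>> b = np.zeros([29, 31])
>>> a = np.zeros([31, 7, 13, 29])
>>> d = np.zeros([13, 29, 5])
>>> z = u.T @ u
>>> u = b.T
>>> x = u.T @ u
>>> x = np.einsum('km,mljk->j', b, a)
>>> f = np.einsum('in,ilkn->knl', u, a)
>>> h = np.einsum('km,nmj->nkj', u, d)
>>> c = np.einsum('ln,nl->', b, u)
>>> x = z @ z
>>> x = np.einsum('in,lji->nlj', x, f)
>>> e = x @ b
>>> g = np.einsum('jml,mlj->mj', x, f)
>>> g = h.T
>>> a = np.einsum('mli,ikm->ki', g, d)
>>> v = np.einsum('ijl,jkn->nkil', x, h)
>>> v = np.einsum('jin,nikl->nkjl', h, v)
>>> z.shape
(7, 7)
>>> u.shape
(31, 29)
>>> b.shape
(29, 31)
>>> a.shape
(29, 13)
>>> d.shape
(13, 29, 5)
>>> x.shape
(7, 13, 29)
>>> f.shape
(13, 29, 7)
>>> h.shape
(13, 31, 5)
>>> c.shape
()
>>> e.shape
(7, 13, 31)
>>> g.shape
(5, 31, 13)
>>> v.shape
(5, 7, 13, 29)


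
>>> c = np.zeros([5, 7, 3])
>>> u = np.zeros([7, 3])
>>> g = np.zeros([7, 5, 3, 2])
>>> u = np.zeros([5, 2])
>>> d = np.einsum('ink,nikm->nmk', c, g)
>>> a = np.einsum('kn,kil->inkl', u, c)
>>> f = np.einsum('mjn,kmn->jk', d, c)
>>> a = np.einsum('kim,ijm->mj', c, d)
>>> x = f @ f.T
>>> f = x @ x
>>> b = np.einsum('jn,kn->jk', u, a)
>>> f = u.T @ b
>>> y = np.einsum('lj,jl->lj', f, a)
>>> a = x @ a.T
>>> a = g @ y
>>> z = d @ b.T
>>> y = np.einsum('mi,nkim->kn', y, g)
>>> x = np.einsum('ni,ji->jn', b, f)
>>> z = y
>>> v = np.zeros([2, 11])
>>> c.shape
(5, 7, 3)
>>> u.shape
(5, 2)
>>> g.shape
(7, 5, 3, 2)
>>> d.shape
(7, 2, 3)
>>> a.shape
(7, 5, 3, 3)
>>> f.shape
(2, 3)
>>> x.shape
(2, 5)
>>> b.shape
(5, 3)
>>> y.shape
(5, 7)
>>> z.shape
(5, 7)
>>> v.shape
(2, 11)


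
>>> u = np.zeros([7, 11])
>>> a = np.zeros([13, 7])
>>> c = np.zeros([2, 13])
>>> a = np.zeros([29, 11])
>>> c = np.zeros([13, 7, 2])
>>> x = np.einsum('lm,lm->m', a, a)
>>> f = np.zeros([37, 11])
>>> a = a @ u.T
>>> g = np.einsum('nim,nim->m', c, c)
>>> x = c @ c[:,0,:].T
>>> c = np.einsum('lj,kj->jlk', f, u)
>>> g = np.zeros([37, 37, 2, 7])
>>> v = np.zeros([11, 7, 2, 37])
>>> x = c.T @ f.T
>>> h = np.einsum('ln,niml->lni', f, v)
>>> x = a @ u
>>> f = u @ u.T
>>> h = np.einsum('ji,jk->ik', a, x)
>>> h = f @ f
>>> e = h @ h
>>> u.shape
(7, 11)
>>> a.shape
(29, 7)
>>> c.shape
(11, 37, 7)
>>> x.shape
(29, 11)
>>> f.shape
(7, 7)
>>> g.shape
(37, 37, 2, 7)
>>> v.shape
(11, 7, 2, 37)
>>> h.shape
(7, 7)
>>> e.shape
(7, 7)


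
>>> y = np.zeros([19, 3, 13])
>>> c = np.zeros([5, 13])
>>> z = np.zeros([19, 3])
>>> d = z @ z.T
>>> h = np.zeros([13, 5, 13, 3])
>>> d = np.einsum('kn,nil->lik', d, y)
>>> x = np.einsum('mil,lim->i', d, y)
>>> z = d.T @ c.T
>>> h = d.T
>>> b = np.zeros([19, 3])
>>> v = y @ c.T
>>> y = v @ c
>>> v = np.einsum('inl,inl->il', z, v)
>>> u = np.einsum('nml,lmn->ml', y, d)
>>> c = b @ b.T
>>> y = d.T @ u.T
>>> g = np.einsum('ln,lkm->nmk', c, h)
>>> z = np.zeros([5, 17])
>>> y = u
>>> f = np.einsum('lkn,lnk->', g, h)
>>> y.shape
(3, 13)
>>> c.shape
(19, 19)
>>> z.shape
(5, 17)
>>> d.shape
(13, 3, 19)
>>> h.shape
(19, 3, 13)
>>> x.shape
(3,)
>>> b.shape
(19, 3)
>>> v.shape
(19, 5)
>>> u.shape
(3, 13)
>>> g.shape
(19, 13, 3)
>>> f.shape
()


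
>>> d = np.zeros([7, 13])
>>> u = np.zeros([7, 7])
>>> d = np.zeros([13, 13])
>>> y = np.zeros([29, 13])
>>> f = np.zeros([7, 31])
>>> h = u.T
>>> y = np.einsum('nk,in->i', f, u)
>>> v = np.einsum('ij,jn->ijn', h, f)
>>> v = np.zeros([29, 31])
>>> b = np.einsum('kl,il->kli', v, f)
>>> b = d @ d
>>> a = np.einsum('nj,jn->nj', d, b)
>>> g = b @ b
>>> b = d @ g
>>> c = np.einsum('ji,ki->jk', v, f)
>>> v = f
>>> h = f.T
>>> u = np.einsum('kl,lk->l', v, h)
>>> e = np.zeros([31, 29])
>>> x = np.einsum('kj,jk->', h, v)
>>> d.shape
(13, 13)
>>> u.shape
(31,)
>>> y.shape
(7,)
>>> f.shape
(7, 31)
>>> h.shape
(31, 7)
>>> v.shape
(7, 31)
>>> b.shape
(13, 13)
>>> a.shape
(13, 13)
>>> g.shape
(13, 13)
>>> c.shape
(29, 7)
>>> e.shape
(31, 29)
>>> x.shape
()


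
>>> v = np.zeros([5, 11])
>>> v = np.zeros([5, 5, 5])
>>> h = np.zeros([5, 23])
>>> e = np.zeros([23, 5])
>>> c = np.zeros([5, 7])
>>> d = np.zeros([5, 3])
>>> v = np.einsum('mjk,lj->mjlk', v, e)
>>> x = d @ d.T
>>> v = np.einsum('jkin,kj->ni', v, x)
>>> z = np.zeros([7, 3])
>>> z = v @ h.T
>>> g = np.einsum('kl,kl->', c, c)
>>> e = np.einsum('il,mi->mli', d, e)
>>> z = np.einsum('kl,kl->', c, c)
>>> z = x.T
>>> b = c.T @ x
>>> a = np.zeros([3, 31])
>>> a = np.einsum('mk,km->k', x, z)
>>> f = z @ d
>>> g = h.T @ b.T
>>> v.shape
(5, 23)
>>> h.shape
(5, 23)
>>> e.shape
(23, 3, 5)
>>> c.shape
(5, 7)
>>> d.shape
(5, 3)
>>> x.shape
(5, 5)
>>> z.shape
(5, 5)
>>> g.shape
(23, 7)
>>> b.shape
(7, 5)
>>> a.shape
(5,)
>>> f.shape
(5, 3)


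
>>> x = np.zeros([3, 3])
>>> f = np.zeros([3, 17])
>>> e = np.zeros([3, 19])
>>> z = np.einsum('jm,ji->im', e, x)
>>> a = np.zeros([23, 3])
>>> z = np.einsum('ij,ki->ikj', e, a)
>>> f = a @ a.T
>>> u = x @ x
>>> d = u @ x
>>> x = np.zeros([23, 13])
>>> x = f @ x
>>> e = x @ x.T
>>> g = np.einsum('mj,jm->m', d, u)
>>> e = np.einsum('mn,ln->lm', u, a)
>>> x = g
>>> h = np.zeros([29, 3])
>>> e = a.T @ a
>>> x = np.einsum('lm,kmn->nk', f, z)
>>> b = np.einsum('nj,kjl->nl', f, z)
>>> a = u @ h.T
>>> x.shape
(19, 3)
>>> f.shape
(23, 23)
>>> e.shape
(3, 3)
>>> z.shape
(3, 23, 19)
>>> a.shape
(3, 29)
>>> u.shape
(3, 3)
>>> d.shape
(3, 3)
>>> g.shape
(3,)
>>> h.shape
(29, 3)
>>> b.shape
(23, 19)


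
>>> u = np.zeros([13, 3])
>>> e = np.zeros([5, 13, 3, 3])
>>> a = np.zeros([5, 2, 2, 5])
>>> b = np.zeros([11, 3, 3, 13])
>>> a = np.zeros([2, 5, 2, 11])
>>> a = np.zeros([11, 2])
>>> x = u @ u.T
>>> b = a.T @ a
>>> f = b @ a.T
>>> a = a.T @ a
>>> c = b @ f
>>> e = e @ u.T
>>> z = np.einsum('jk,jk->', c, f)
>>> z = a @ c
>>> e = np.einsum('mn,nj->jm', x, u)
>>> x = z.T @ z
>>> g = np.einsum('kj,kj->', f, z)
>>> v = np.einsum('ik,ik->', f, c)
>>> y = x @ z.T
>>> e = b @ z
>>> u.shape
(13, 3)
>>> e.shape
(2, 11)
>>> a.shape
(2, 2)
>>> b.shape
(2, 2)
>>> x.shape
(11, 11)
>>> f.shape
(2, 11)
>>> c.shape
(2, 11)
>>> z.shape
(2, 11)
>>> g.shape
()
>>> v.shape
()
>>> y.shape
(11, 2)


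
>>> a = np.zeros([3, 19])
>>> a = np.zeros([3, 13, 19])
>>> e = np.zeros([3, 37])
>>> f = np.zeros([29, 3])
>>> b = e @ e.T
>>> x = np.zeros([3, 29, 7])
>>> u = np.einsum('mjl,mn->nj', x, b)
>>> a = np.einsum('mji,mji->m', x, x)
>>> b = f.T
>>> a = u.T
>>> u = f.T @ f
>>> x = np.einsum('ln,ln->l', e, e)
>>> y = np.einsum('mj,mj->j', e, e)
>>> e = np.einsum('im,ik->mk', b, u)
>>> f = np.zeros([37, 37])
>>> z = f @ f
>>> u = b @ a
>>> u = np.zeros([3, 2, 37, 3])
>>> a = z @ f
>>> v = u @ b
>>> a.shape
(37, 37)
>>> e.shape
(29, 3)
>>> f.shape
(37, 37)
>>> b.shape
(3, 29)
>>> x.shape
(3,)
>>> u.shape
(3, 2, 37, 3)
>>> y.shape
(37,)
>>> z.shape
(37, 37)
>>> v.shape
(3, 2, 37, 29)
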